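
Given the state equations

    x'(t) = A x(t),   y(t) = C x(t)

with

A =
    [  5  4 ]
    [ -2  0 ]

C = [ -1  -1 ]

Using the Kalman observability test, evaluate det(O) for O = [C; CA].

CA = [[-3, -4]]
Observability matrix O = [C; CA] = [[-1, -1], [-3, -4]]
det(O) = (-1)·(-4) - (-1)·(-3) = 4 - 3 = 1
Since det(O) ≠ 0, rank(O) = 2 and the system is completely observable.

1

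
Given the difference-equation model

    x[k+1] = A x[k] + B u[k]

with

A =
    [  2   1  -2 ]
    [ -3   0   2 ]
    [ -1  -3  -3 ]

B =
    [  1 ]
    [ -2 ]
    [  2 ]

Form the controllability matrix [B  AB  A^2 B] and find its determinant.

AB = [[-4], [1], [-1]]
A^2B = [[-5], [10], [4]]
Controllability matrix C = [B  AB  A^2B] = [[1, -4, -5], [-2, 1, 10], [2, -1, 4]]
Expanding along the first row, det(C) = 1·(1·4 - 10·(-1)) - (-4)·((-2)·4 - 10·2) + (-5)·((-2)·(-1) - 1·2) = 1·14 - (-4)·(-28) + (-5)·0 = -98
Since det(C) ≠ 0, rank(C) = 3 and the system is completely controllable.

-98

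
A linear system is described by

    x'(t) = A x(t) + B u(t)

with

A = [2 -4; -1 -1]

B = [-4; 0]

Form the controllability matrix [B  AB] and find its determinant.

AB = [[-8], [4]]
Controllability matrix C = [B  AB] = [[-4, -8], [0, 4]]
det(C) = (-4)·4 - (-8)·0 = -16 - 0 = -16
Since det(C) ≠ 0, rank(C) = 2 and the system is completely controllable.

-16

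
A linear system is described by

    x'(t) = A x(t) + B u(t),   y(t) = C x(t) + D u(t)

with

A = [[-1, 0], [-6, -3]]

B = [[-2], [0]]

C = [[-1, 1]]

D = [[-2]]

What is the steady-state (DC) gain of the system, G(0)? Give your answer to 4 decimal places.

4.0000

G(0) = C(-A)^{-1}B + D = -C A^{-1} B + D.
det A = 3, so A^{-1} = (1/3)·adj(A) = [[-1, 0], [2, -1/3]]
A^{-1} B = [2, -4]^T
C A^{-1} B = -6
G(0) = D - C A^{-1} B = -2 - (-6) = 4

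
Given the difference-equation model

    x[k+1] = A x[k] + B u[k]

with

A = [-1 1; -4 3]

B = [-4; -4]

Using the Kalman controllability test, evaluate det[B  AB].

AB = [[0], [4]]
Controllability matrix C = [B  AB] = [[-4, 0], [-4, 4]]
det(C) = (-4)·4 - 0·(-4) = -16 - 0 = -16
Since det(C) ≠ 0, rank(C) = 2 and the system is completely controllable.

-16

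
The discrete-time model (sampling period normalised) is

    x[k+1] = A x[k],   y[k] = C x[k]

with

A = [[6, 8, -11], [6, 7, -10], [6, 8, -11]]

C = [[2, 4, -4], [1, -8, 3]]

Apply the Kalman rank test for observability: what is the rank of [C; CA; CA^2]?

CA = [[12, 12, -18], [-24, -24, 36]]
CA^2 = [[36, 36, -54], [-72, -72, 108]]
Observability matrix O = [C; CA; CA^2] = [[2, 4, -4], [1, -8, 3], [12, 12, -18], [-24, -24, 36], [36, 36, -54], [-72, -72, 108]]
The columns c1, c2, c3 of O are linearly dependent: 2·c1 + c2 + 2·c3 = 0 (check each entry), so rank(O) ≤ 2.
The 2×2 minor from rows 1, 2, columns 1, 2 is 2·(-8) - 4·1 = -16 - 4 = -20 ≠ 0, so rank(O) = 2.
rank(O) = 2 < n = 3, so the pair (A, C) is not completely observable.

2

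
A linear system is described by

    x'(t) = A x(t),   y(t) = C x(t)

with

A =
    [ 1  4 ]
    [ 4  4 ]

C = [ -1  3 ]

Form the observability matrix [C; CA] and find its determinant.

CA = [[11, 8]]
Observability matrix O = [C; CA] = [[-1, 3], [11, 8]]
det(O) = (-1)·8 - 3·11 = -8 - 33 = -41
Since det(O) ≠ 0, rank(O) = 2 and the system is completely observable.

-41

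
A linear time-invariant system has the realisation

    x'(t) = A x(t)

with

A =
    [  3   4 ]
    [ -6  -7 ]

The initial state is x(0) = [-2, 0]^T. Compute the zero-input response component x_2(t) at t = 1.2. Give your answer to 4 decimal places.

det(sI - A) = s^2 - (tr A)s + det A, with tr A = 3 + (-7) = -4 and det A = 3·(-7) - 4·(-6) = -21 - (-24) = 3.
So p(s) = det(sI - A) = s^2 + 4s + 3.
Factor s^2 + 4s + 3: two numbers with sum -4 and product 3 are -1 and -3, so s^2 + 4s + 3 = (s + 1)(s + 3).
Hence p(s) = (s + 1) (s + 3), with roots -3, -1.
The eigenvalues -3, -1 are distinct and real, so A is diagonalisable and x(t) = e^{At} x(0) = V diag(e^{λ_i t}) V^{-1} x(0), where the columns of V are the eigenvectors.
λ = -3: A - (-3)I = [[6, 4], [-6, -4]]. Row 1 gives 6·v1 + 4·v2 = 0, so take v_1 = [-2, 3]^T.
λ = -1: A - (-1)I = [[4, 4], [-6, -6]]. Row 1 gives 4·v1 + 4·v2 = 0, so take v_2 = [-1, 1]^T.
V = [v_1 v_2] = [[-2, -1], [3, 1]] has det V = 1, so V^{-1} = adj(V)/det V = [[1, 1], [-3, -2]].
Modal coordinates z(0) = V^{-1} x(0): 1·(-2) + 1·0 = -2; (-3)·(-2) + (-2)·0 = 6; so z(0) = [-2, 6]^T.
x_2(t) = Σ_i (v_i)_2 · z_i(0) · e^{λ_i t} (row 2 of V times the modal terms).
x_2(1.2) = 3·(-2)·e^{-3·1.2} + 1·6·e^{-1·1.2} = (-6)·0.027324 + 6·0.301194 = 1.6432.

1.6432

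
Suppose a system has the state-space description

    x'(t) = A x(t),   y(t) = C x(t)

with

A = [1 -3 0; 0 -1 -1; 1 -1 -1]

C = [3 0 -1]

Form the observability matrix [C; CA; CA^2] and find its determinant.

-197

CA = [[2, -8, 1]]
CA^2 = [[3, 1, 7]]
Observability matrix O = [C; CA; CA^2] = [[3, 0, -1], [2, -8, 1], [3, 1, 7]]
Expanding along the first row, det(O) = 3·((-8)·7 - 1·1) - 0·(2·7 - 1·3) + (-1)·(2·1 - (-8)·3) = 3·(-57) - 0·11 + (-1)·26 = -197
Since det(O) ≠ 0, rank(O) = 3 and the system is completely observable.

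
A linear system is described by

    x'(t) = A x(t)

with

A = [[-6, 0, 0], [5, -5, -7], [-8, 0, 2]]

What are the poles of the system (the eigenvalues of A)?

det(sI - A) = s^3 - (tr A)s^2 + (M11 + M22 + M33)s - det A, where Mii is the 2×2 principal minor of A obtained by deleting row i and column i.
tr A = (-6) + (-5) + 2 = -9; M11 = (-5)·2 - (-7)·0 = -10 - 0 = -10; M22 = (-6)·2 - 0·(-8) = -12 - 0 = -12; M33 = (-6)·(-5) - 0·5 = 30 - 0 = 30; sum of minors = 8.
det A = (-6)·((-5)·2 - (-7)·0) - 0·(5·2 - (-7)·(-8)) + 0·(5·0 - (-5)·(-8)) = (-6)·(-10) - 0·(-46) + 0·(-40) = 60.
So p(s) = det(sI - A) = s^3 + 9s^2 + 8s - 60.
Rational-root test: any integer root divides -60. Testing small divisors, s = 2 works: p(2) = 8 + 36 + 16 + (-60) = 0, so (s - 2) is a factor.
Dividing, p(s) = (s - 2)(s^2 + 11s + 30).
Factor s^2 + 11s + 30: two numbers with sum -11 and product 30 are -5 and -6, so s^2 + 11s + 30 = (s + 5)(s + 6).
Hence p(s) = (s - 2) (s + 5) (s + 6), with roots -6, -5, 2.
At least one eigenvalue has non-negative real part, so the system is not asymptotically stable.

-6, -5, 2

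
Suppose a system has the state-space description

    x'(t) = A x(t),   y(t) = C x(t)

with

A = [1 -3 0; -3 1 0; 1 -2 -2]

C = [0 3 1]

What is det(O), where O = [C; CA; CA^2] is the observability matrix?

-45

CA = [[-8, 1, -2]]
CA^2 = [[-13, 29, 4]]
Observability matrix O = [C; CA; CA^2] = [[0, 3, 1], [-8, 1, -2], [-13, 29, 4]]
Expanding along the first row, det(O) = 0·(1·4 - (-2)·29) - 3·((-8)·4 - (-2)·(-13)) + 1·((-8)·29 - 1·(-13)) = 0·62 - 3·(-58) + 1·(-219) = -45
Since det(O) ≠ 0, rank(O) = 3 and the system is completely observable.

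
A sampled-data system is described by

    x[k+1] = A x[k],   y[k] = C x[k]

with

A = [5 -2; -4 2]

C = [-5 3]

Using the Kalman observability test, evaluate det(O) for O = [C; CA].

CA = [[-37, 16]]
Observability matrix O = [C; CA] = [[-5, 3], [-37, 16]]
det(O) = (-5)·16 - 3·(-37) = -80 - (-111) = 31
Since det(O) ≠ 0, rank(O) = 2 and the system is completely observable.

31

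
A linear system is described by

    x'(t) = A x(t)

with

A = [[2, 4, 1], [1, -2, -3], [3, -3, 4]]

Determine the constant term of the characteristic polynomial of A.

Expand det(sI - A) for the 3×3 matrix.
p(s) = s^3 - 4s^2 - 20s + 83.
(Check: constant term = det(-A) = (-1)^3 det A = 83; coefficient of s^2 = -tr A = -4.)
The constant term is 83.

83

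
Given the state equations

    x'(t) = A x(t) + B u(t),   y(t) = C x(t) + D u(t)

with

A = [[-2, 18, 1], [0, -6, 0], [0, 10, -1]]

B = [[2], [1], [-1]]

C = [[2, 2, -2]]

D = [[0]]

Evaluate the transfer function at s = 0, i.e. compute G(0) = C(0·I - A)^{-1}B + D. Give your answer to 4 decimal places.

4.6667

G(0) = C(-A)^{-1}B + D = -C A^{-1} B + D.
det A = -12, so A^{-1} = (1/-12)·adj(A) = [[-1/2, -7/3, -1/2], [0, -1/6, 0], [0, -5/3, -1]]
A^{-1} B = [-17/6, -1/6, -2/3]^T
C A^{-1} B = -14/3
G(0) = D - C A^{-1} B = 0 - (-14/3) = 14/3 ≈ 4.6667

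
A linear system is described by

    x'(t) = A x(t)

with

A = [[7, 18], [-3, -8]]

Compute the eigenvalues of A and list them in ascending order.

det(sI - A) = s^2 - (tr A)s + det A, with tr A = 7 + (-8) = -1 and det A = 7·(-8) - 18·(-3) = -56 - (-54) = -2.
So p(s) = det(sI - A) = s^2 + s - 2.
Factor s^2 + s - 2: two numbers with sum -1 and product -2 are 1 and -2, so s^2 + s - 2 = (s - 1)(s + 2).
Hence p(s) = (s - 1) (s + 2), with roots -2, 1.
At least one eigenvalue has non-negative real part, so the system is not asymptotically stable.

-2, 1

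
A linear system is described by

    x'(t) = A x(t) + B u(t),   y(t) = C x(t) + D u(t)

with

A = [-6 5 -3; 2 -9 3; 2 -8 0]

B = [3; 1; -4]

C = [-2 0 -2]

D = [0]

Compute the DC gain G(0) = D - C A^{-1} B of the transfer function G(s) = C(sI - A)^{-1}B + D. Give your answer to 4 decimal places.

1.0667

G(0) = C(-A)^{-1}B + D = -C A^{-1} B + D.
det A = -120, so A^{-1} = (1/-120)·adj(A) = [[-1/5, -1/5, 1/10], [-1/20, -1/20, -1/10], [-1/60, 19/60, -11/30]]
A^{-1} B = [-6/5, 1/5, 26/15]^T
C A^{-1} B = -16/15
G(0) = D - C A^{-1} B = 0 - (-16/15) = 16/15 ≈ 1.0667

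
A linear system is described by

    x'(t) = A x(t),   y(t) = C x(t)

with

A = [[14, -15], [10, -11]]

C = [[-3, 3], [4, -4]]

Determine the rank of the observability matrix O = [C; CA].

CA = [[-12, 12], [16, -16]]
Observability matrix O = [C; CA] = [[-3, 3], [4, -4], [-12, 12], [16, -16]]
Every row of O is a scalar multiple of row 1 = [-3, 3] (multipliers 1, -4/3, 4, -16/3), so the rows span a one-dimensional space.
O ≠ 0, hence rank(O) = 1.
rank(O) = 1 < n = 2, so the pair (A, C) is not completely observable.

1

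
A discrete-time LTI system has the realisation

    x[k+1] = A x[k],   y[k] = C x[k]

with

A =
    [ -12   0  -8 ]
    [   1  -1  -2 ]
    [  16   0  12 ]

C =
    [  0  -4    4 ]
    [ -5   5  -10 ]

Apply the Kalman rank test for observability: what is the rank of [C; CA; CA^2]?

CA = [[60, 4, 56], [-95, -5, -90]]
CA^2 = [[180, -4, 184], [-305, 5, -310]]
Observability matrix O = [C; CA; CA^2] = [[0, -4, 4], [-5, 5, -10], [60, 4, 56], [-95, -5, -90], [180, -4, 184], [-305, 5, -310]]
The columns c1, c2, c3 of O are linearly dependent: -c1 + c2 + c3 = 0 (check each entry), so rank(O) ≤ 2.
The 2×2 minor from rows 1, 2, columns 1, 2 is 0·5 - (-4)·(-5) = 0 - 20 = -20 ≠ 0, so rank(O) = 2.
rank(O) = 2 < n = 3, so the pair (A, C) is not completely observable.

2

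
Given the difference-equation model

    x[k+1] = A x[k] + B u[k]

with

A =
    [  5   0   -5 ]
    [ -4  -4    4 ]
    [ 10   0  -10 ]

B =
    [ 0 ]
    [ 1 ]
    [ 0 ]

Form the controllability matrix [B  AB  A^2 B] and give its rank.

AB = [[0], [-4], [0]]
A^2B = [[0], [16], [0]]
Controllability matrix C = [B  AB  A^2B] = [[0, 0, 0], [1, -4, 16], [0, 0, 0]]
Every column of C is a scalar multiple of column 1 = [0, 1, 0] (multipliers 1, -4, 16), so the columns span a one-dimensional space.
C ≠ 0, hence rank(C) = 1.
rank(C) = 1 < n = 3, so the pair (A, B) is not completely controllable.

1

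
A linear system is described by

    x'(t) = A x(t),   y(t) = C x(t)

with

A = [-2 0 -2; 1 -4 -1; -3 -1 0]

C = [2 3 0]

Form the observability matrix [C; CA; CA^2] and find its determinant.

CA = [[-1, -12, -7]]
CA^2 = [[11, 55, 14]]
Observability matrix O = [C; CA; CA^2] = [[2, 3, 0], [-1, -12, -7], [11, 55, 14]]
Expanding along the first row, det(O) = 2·((-12)·14 - (-7)·55) - 3·((-1)·14 - (-7)·11) + 0·((-1)·55 - (-12)·11) = 2·217 - 3·63 + 0·77 = 245
Since det(O) ≠ 0, rank(O) = 3 and the system is completely observable.

245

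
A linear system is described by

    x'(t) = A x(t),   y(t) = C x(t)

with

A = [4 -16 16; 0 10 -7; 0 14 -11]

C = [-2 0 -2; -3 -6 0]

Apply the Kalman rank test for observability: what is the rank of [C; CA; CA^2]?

CA = [[-8, 4, -10], [-12, -12, -6]]
CA^2 = [[-32, 28, -46], [-48, -12, -42]]
Observability matrix O = [C; CA; CA^2] = [[-2, 0, -2], [-3, -6, 0], [-8, 4, -10], [-12, -12, -6], [-32, 28, -46], [-48, -12, -42]]
The columns c1, c2, c3 of O are linearly dependent: -2·c1 + c2 + 2·c3 = 0 (check each entry), so rank(O) ≤ 2.
The 2×2 minor from rows 1, 2, columns 1, 2 is (-2)·(-6) - 0·(-3) = 12 - 0 = 12 ≠ 0, so rank(O) = 2.
rank(O) = 2 < n = 3, so the pair (A, C) is not completely observable.

2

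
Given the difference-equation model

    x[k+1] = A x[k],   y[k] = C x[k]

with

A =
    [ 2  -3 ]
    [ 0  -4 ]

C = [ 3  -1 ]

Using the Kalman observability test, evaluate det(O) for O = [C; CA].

CA = [[6, -5]]
Observability matrix O = [C; CA] = [[3, -1], [6, -5]]
det(O) = 3·(-5) - (-1)·6 = -15 - (-6) = -9
Since det(O) ≠ 0, rank(O) = 2 and the system is completely observable.

-9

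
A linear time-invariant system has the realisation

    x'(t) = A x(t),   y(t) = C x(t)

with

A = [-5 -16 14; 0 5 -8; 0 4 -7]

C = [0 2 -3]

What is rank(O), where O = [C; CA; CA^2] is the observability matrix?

2

CA = [[0, -2, 5]]
CA^2 = [[0, 10, -19]]
Observability matrix O = [C; CA; CA^2] = [[0, 2, -3], [0, -2, 5], [0, 10, -19]]
Column 1 of O is identically zero, so rank(O) ≤ 2.
The 2×2 minor from rows 1, 2, columns 2, 3 is 2·5 - (-3)·(-2) = 10 - 6 = 4 ≠ 0, so rank(O) = 2.
rank(O) = 2 < n = 3, so the pair (A, C) is not completely observable.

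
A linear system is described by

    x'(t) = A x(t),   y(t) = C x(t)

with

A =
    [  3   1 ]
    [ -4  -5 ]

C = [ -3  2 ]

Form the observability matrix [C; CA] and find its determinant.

CA = [[-17, -13]]
Observability matrix O = [C; CA] = [[-3, 2], [-17, -13]]
det(O) = (-3)·(-13) - 2·(-17) = 39 - (-34) = 73
Since det(O) ≠ 0, rank(O) = 2 and the system is completely observable.

73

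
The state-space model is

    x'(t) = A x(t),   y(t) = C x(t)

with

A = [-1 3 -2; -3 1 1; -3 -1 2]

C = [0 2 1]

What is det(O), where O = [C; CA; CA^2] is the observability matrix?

CA = [[-9, 1, 4]]
CA^2 = [[-6, -30, 27]]
Observability matrix O = [C; CA; CA^2] = [[0, 2, 1], [-9, 1, 4], [-6, -30, 27]]
Expanding along the first row, det(O) = 0·(1·27 - 4·(-30)) - 2·((-9)·27 - 4·(-6)) + 1·((-9)·(-30) - 1·(-6)) = 0·147 - 2·(-219) + 1·276 = 714
Since det(O) ≠ 0, rank(O) = 3 and the system is completely observable.

714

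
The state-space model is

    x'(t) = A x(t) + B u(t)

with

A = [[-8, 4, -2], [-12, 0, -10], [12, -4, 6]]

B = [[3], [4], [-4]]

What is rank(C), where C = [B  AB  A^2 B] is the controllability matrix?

2

AB = [[0], [4], [-4]]
A^2B = [[24], [40], [-40]]
Controllability matrix C = [B  AB  A^2B] = [[3, 0, 24], [4, 4, 40], [-4, -4, -40]]
The rows r1, r2, r3 of C are linearly dependent: r2 + r3 = 0 (check each entry), so rank(C) ≤ 2.
The 2×2 minor from rows 1, 2, columns 1, 2 is 3·4 - 0·4 = 12 - 0 = 12 ≠ 0, so rank(C) = 2.
rank(C) = 2 < n = 3, so the pair (A, B) is not completely controllable.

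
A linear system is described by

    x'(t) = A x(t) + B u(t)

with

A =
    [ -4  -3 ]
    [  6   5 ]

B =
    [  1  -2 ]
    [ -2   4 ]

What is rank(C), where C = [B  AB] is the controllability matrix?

AB = [[2, -4], [-4, 8]]
Controllability matrix C = [B  AB] = [[1, -2, 2, -4], [-2, 4, -4, 8]]
Every column of C is a scalar multiple of column 1 = [1, -2] (multipliers 1, -2, 2, -4), so the columns span a one-dimensional space.
C ≠ 0, hence rank(C) = 1.
rank(C) = 1 < n = 2, so the pair (A, B) is not completely controllable.

1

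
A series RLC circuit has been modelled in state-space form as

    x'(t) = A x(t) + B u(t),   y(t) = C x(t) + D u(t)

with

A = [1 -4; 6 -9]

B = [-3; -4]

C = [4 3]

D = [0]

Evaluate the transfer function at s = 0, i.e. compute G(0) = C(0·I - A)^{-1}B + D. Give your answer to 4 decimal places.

-5.7333

G(0) = C(-A)^{-1}B + D = -C A^{-1} B + D.
det A = 15, so A^{-1} = (1/15)·adj(A) = [[-3/5, 4/15], [-2/5, 1/15]]
A^{-1} B = [11/15, 14/15]^T
C A^{-1} B = 86/15
G(0) = D - C A^{-1} B = 0 - (86/15) = -86/15 ≈ -5.7333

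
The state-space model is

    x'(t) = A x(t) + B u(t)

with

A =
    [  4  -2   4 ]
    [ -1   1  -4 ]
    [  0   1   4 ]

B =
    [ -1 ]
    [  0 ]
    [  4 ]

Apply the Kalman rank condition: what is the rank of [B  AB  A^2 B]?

AB = [[12], [-15], [16]]
A^2B = [[142], [-91], [49]]
Controllability matrix C = [B  AB  A^2B] = [[-1, 12, 142], [0, -15, -91], [4, 16, 49]]
det(C) = (-1)·((-15)·49 - (-91)·16) - 12·(0·49 - (-91)·4) + 142·(0·16 - (-15)·4) = (-1)·721 - 12·364 + 142·60 = 3431 ≠ 0, so rank(C) = 3.
rank(C) = 3 = n, so the pair (A, B) is completely controllable.

3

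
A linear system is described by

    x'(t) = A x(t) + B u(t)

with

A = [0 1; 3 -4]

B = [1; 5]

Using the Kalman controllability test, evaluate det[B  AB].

AB = [[5], [-17]]
Controllability matrix C = [B  AB] = [[1, 5], [5, -17]]
det(C) = 1·(-17) - 5·5 = -17 - 25 = -42
Since det(C) ≠ 0, rank(C) = 2 and the system is completely controllable.

-42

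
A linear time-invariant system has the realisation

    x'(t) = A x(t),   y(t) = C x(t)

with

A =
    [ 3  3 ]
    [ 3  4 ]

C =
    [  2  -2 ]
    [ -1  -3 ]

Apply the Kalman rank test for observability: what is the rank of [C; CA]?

CA = [[0, -2], [-12, -15]]
Observability matrix O = [C; CA] = [[2, -2], [-1, -3], [0, -2], [-12, -15]]
Take the 2×2 submatrix of O formed by rows 1, 2: [[2, -2], [-1, -3]]. Its determinant is 2·(-3) - (-2)·(-1) = -6 - 2 = -8 ≠ 0.
So rank(O) ≥ 2; since O has 2 columns, rank(O) = 2.
rank(O) = 2 = n, so the pair (A, C) is completely observable.

2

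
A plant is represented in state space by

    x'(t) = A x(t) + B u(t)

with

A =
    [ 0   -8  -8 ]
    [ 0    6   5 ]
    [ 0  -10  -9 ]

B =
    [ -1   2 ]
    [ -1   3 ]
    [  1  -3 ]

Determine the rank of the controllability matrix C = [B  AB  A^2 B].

2

AB = [[0, 0], [-1, 3], [1, -3]]
A^2B = [[0, 0], [-1, 3], [1, -3]]
Controllability matrix C = [B  AB  A^2B] = [[-1, 2, 0, 0, 0, 0], [-1, 3, -1, 3, -1, 3], [1, -3, 1, -3, 1, -3]]
The rows r1, r2, r3 of C are linearly dependent: r2 + r3 = 0 (check each entry), so rank(C) ≤ 2.
The 2×2 minor from rows 1, 2, columns 1, 2 is (-1)·3 - 2·(-1) = -3 - (-2) = -1 ≠ 0, so rank(C) = 2.
rank(C) = 2 < n = 3, so the pair (A, B) is not completely controllable.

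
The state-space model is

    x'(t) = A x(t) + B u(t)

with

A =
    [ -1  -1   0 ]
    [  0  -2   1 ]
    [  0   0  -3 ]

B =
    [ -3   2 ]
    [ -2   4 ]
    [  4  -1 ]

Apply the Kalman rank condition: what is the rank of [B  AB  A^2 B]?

AB = [[5, -6], [8, -9], [-12, 3]]
A^2B = [[-13, 15], [-28, 21], [36, -9]]
Controllability matrix C = [B  AB  A^2B] = [[-3, 2, 5, -6, -13, 15], [-2, 4, 8, -9, -28, 21], [4, -1, -12, 3, 36, -9]]
Take the 3×3 submatrix of C formed by columns 1, 2, 3: [[-3, 2, 5], [-2, 4, 8], [4, -1, -12]]. Its determinant is (-3)·(4·(-12) - 8·(-1)) - 2·((-2)·(-12) - 8·4) + 5·((-2)·(-1) - 4·4) = (-3)·(-40) - 2·(-8) + 5·(-14) = 66 ≠ 0.
So rank(C) ≥ 3; since C has 3 rows, rank(C) = 3.
rank(C) = 3 = n, so the pair (A, B) is completely controllable.

3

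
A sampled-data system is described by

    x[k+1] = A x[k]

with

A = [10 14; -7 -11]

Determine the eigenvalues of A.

det(zI - A) = z^2 - (tr A)z + det A, with tr A = 10 + (-11) = -1 and det A = 10·(-11) - 14·(-7) = -110 - (-98) = -12.
So p(z) = det(zI - A) = z^2 + z - 12.
Factor z^2 + z - 12: two numbers with sum -1 and product -12 are 3 and -4, so z^2 + z - 12 = (z - 3)(z + 4).
Hence p(z) = (z - 3) (z + 4), with roots -4, 3.

-4, 3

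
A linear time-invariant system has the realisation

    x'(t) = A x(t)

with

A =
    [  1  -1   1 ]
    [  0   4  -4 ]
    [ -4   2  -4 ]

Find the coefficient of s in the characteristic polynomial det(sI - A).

-4

Expand det(sI - A) for the 3×3 matrix.
p(s) = s^3 - s^2 - 4s + 8.
(Check: constant term = det(-A) = (-1)^3 det A = 8; coefficient of s^2 = -tr A = -1.)
The coefficient of s is -4.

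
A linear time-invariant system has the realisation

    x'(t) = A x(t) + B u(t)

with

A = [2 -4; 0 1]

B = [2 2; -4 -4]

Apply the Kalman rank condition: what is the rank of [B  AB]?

2

AB = [[20, 20], [-4, -4]]
Controllability matrix C = [B  AB] = [[2, 2, 20, 20], [-4, -4, -4, -4]]
Take the 2×2 submatrix of C formed by columns 1, 3: [[2, 20], [-4, -4]]. Its determinant is 2·(-4) - 20·(-4) = -8 - (-80) = 72 ≠ 0.
So rank(C) ≥ 2; since C has 2 rows, rank(C) = 2.
rank(C) = 2 = n, so the pair (A, B) is completely controllable.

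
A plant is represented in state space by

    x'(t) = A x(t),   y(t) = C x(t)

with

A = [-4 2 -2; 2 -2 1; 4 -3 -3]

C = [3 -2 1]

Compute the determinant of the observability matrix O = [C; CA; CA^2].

-27

CA = [[-12, 7, -11]]
CA^2 = [[18, -5, 64]]
Observability matrix O = [C; CA; CA^2] = [[3, -2, 1], [-12, 7, -11], [18, -5, 64]]
Expanding along the first row, det(O) = 3·(7·64 - (-11)·(-5)) - (-2)·((-12)·64 - (-11)·18) + 1·((-12)·(-5) - 7·18) = 3·393 - (-2)·(-570) + 1·(-66) = -27
Since det(O) ≠ 0, rank(O) = 3 and the system is completely observable.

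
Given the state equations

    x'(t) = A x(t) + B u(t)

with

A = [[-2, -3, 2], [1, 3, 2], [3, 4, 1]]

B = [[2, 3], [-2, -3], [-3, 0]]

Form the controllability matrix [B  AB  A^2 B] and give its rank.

3

AB = [[-4, 3], [-10, -6], [-5, -3]]
A^2B = [[28, 6], [-44, -21], [-57, -18]]
Controllability matrix C = [B  AB  A^2B] = [[2, 3, -4, 3, 28, 6], [-2, -3, -10, -6, -44, -21], [-3, 0, -5, -3, -57, -18]]
Take the 3×3 submatrix of C formed by columns 1, 2, 3: [[2, 3, -4], [-2, -3, -10], [-3, 0, -5]]. Its determinant is 2·((-3)·(-5) - (-10)·0) - 3·((-2)·(-5) - (-10)·(-3)) + (-4)·((-2)·0 - (-3)·(-3)) = 2·15 - 3·(-20) + (-4)·(-9) = 126 ≠ 0.
So rank(C) ≥ 3; since C has 3 rows, rank(C) = 3.
rank(C) = 3 = n, so the pair (A, B) is completely controllable.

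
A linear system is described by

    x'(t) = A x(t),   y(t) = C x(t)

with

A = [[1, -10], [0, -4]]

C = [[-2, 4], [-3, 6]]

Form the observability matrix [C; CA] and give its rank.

1

CA = [[-2, 4], [-3, 6]]
Observability matrix O = [C; CA] = [[-2, 4], [-3, 6], [-2, 4], [-3, 6]]
Every row of O is a scalar multiple of row 1 = [-2, 4] (multipliers 1, 3/2, 1, 3/2), so the rows span a one-dimensional space.
O ≠ 0, hence rank(O) = 1.
rank(O) = 1 < n = 2, so the pair (A, C) is not completely observable.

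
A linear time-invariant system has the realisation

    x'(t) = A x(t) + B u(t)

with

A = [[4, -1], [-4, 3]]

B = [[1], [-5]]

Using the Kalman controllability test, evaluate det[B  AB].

26

AB = [[9], [-19]]
Controllability matrix C = [B  AB] = [[1, 9], [-5, -19]]
det(C) = 1·(-19) - 9·(-5) = -19 - (-45) = 26
Since det(C) ≠ 0, rank(C) = 2 and the system is completely controllable.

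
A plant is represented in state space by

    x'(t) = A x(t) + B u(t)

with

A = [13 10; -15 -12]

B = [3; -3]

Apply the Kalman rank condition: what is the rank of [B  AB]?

1

AB = [[9], [-9]]
Controllability matrix C = [B  AB] = [[3, 9], [-3, -9]]
Every column of C is a scalar multiple of column 1 = [3, -3] (multipliers 1, 3), so the columns span a one-dimensional space.
C ≠ 0, hence rank(C) = 1.
rank(C) = 1 < n = 2, so the pair (A, B) is not completely controllable.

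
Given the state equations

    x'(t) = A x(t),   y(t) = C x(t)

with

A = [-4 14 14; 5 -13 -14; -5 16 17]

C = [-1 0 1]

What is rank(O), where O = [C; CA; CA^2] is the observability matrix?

2

CA = [[-1, 2, 3]]
CA^2 = [[-1, 8, 9]]
Observability matrix O = [C; CA; CA^2] = [[-1, 0, 1], [-1, 2, 3], [-1, 8, 9]]
The columns c1, c2, c3 of O are linearly dependent: c1 - c2 + c3 = 0 (check each entry), so rank(O) ≤ 2.
The 2×2 minor from rows 1, 2, columns 1, 2 is (-1)·2 - 0·(-1) = -2 - 0 = -2 ≠ 0, so rank(O) = 2.
rank(O) = 2 < n = 3, so the pair (A, C) is not completely observable.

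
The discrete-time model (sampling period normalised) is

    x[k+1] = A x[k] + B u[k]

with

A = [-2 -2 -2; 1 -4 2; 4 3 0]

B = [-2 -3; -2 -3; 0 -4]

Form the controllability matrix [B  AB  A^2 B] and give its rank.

AB = [[8, 20], [6, 1], [-14, -21]]
A^2B = [[0, 0], [-44, -26], [50, 83]]
Controllability matrix C = [B  AB  A^2B] = [[-2, -3, 8, 20, 0, 0], [-2, -3, 6, 1, -44, -26], [0, -4, -14, -21, 50, 83]]
Take the 3×3 submatrix of C formed by columns 1, 2, 3: [[-2, -3, 8], [-2, -3, 6], [0, -4, -14]]. Its determinant is (-2)·((-3)·(-14) - 6·(-4)) - (-3)·((-2)·(-14) - 6·0) + 8·((-2)·(-4) - (-3)·0) = (-2)·66 - (-3)·28 + 8·8 = 16 ≠ 0.
So rank(C) ≥ 3; since C has 3 rows, rank(C) = 3.
rank(C) = 3 = n, so the pair (A, B) is completely controllable.

3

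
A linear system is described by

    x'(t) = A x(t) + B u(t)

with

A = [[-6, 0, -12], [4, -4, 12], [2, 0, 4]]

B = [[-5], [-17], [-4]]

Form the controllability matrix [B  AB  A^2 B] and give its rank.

2

AB = [[78], [0], [-26]]
A^2B = [[-156], [0], [52]]
Controllability matrix C = [B  AB  A^2B] = [[-5, 78, -156], [-17, 0, 0], [-4, -26, 52]]
The rows r1, r2, r3 of C are linearly dependent: r1 - r2 + 3·r3 = 0 (check each entry), so rank(C) ≤ 2.
The 2×2 minor from rows 1, 2, columns 1, 2 is (-5)·0 - 78·(-17) = 0 - (-1326) = 1326 ≠ 0, so rank(C) = 2.
rank(C) = 2 < n = 3, so the pair (A, B) is not completely controllable.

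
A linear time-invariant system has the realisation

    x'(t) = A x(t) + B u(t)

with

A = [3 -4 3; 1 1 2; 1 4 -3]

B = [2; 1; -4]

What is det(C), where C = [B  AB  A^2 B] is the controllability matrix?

AB = [[-10], [-5], [18]]
A^2B = [[44], [21], [-84]]
Controllability matrix C = [B  AB  A^2B] = [[2, -10, 44], [1, -5, 21], [-4, 18, -84]]
Expanding along the first row, det(C) = 2·((-5)·(-84) - 21·18) - (-10)·(1·(-84) - 21·(-4)) + 44·(1·18 - (-5)·(-4)) = 2·42 - (-10)·0 + 44·(-2) = -4
Since det(C) ≠ 0, rank(C) = 3 and the system is completely controllable.

-4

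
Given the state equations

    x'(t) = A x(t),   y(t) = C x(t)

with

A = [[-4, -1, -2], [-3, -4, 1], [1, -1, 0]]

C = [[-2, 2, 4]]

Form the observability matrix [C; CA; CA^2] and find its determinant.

1456

CA = [[6, -10, 6]]
CA^2 = [[12, 28, -22]]
Observability matrix O = [C; CA; CA^2] = [[-2, 2, 4], [6, -10, 6], [12, 28, -22]]
Expanding along the first row, det(O) = (-2)·((-10)·(-22) - 6·28) - 2·(6·(-22) - 6·12) + 4·(6·28 - (-10)·12) = (-2)·52 - 2·(-204) + 4·288 = 1456
Since det(O) ≠ 0, rank(O) = 3 and the system is completely observable.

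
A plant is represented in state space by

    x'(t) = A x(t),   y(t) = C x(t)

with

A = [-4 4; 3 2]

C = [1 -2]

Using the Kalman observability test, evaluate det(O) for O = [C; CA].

CA = [[-10, 0]]
Observability matrix O = [C; CA] = [[1, -2], [-10, 0]]
det(O) = 1·0 - (-2)·(-10) = 0 - 20 = -20
Since det(O) ≠ 0, rank(O) = 2 and the system is completely observable.

-20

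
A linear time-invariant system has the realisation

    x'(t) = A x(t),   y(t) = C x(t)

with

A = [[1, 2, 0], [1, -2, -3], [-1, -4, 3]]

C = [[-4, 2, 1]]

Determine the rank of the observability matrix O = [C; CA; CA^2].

3

CA = [[-3, -16, -3]]
CA^2 = [[-16, 38, 39]]
Observability matrix O = [C; CA; CA^2] = [[-4, 2, 1], [-3, -16, -3], [-16, 38, 39]]
det(O) = (-4)·((-16)·39 - (-3)·38) - 2·((-3)·39 - (-3)·(-16)) + 1·((-3)·38 - (-16)·(-16)) = (-4)·(-510) - 2·(-165) + 1·(-370) = 2000 ≠ 0, so rank(O) = 3.
rank(O) = 3 = n, so the pair (A, C) is completely observable.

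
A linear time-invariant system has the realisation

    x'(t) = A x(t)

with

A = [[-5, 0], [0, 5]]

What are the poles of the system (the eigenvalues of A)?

-5, 5

det(sI - A) = s^2 - (tr A)s + det A, with tr A = (-5) + 5 = 0 and det A = (-5)·5 - 0·0 = -25 - 0 = -25.
So p(s) = det(sI - A) = s^2 - 25.
Factor s^2 - 25: two numbers with sum 0 and product -25 are 5 and -5, so s^2 - 25 = (s - 5)(s + 5).
Hence p(s) = (s - 5) (s + 5), with roots -5, 5.
At least one eigenvalue has non-negative real part, so the system is not asymptotically stable.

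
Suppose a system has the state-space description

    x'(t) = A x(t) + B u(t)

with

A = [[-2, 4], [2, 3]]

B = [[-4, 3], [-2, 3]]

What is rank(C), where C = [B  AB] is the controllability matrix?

AB = [[0, 6], [-14, 15]]
Controllability matrix C = [B  AB] = [[-4, 3, 0, 6], [-2, 3, -14, 15]]
Take the 2×2 submatrix of C formed by columns 1, 2: [[-4, 3], [-2, 3]]. Its determinant is (-4)·3 - 3·(-2) = -12 - (-6) = -6 ≠ 0.
So rank(C) ≥ 2; since C has 2 rows, rank(C) = 2.
rank(C) = 2 = n, so the pair (A, B) is completely controllable.

2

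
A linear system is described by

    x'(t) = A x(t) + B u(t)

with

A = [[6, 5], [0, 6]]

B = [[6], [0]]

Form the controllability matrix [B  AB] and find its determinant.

AB = [[36], [0]]
Controllability matrix C = [B  AB] = [[6, 36], [0, 0]]
det(C) = 6·0 - 36·0 = 0 - 0 = 0
Since det(C) = 0, rank(C) < 2 and the system is not completely controllable.

0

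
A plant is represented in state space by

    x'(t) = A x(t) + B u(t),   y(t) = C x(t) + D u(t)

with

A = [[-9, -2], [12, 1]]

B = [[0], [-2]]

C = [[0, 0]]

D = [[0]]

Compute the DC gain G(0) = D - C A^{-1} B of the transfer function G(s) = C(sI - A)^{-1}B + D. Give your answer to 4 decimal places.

0.0000

G(0) = C(-A)^{-1}B + D = -C A^{-1} B + D.
det A = 15, so A^{-1} = (1/15)·adj(A) = [[1/15, 2/15], [-4/5, -3/5]]
A^{-1} B = [-4/15, 6/5]^T
C A^{-1} B = 0
G(0) = D - C A^{-1} B = 0 - (0) = 0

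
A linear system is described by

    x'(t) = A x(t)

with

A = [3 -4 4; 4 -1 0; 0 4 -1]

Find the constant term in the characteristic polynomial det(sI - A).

-51

Expand det(sI - A) for the 3×3 matrix.
p(s) = s^3 - s^2 + 11s - 51.
(Check: constant term = det(-A) = (-1)^3 det A = -51; coefficient of s^2 = -tr A = -1.)
The constant term is -51.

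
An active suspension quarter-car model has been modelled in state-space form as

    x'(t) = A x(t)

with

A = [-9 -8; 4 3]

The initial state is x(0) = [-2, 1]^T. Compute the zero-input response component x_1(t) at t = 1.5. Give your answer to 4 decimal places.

det(sI - A) = s^2 - (tr A)s + det A, with tr A = (-9) + 3 = -6 and det A = (-9)·3 - (-8)·4 = -27 - (-32) = 5.
So p(s) = det(sI - A) = s^2 + 6s + 5.
Factor s^2 + 6s + 5: two numbers with sum -6 and product 5 are -1 and -5, so s^2 + 6s + 5 = (s + 1)(s + 5).
Hence p(s) = (s + 1) (s + 5), with roots -5, -1.
The eigenvalues -5, -1 are distinct and real, so A is diagonalisable and x(t) = e^{At} x(0) = V diag(e^{λ_i t}) V^{-1} x(0), where the columns of V are the eigenvectors.
λ = -5: A - (-5)I = [[-4, -8], [4, 8]]. Row 1 gives (-4)·v1 + (-8)·v2 = 0, so take v_1 = [2, -1]^T.
λ = -1: A - (-1)I = [[-8, -8], [4, 4]]. Row 1 gives (-8)·v1 + (-8)·v2 = 0, so take v_2 = [-1, 1]^T.
V = [v_1 v_2] = [[2, -1], [-1, 1]] has det V = 1, so V^{-1} = adj(V)/det V = [[1, 1], [1, 2]].
Modal coordinates z(0) = V^{-1} x(0): 1·(-2) + 1·1 = -1; 1·(-2) + 2·1 = 0; so z(0) = [-1, 0]^T.
x_1(t) = Σ_i (v_i)_1 · z_i(0) · e^{λ_i t} (row 1 of V times the modal terms).
x_1(1.5) = 2·(-1)·e^{-5·1.5} + (-1)·0·e^{-1·1.5} = (-2)·0.000553 + 0·0.223130 = -0.0011.

-0.0011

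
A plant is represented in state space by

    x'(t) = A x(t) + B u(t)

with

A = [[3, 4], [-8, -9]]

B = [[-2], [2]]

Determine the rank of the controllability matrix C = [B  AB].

1

AB = [[2], [-2]]
Controllability matrix C = [B  AB] = [[-2, 2], [2, -2]]
Every column of C is a scalar multiple of column 1 = [-2, 2] (multipliers 1, -1), so the columns span a one-dimensional space.
C ≠ 0, hence rank(C) = 1.
rank(C) = 1 < n = 2, so the pair (A, B) is not completely controllable.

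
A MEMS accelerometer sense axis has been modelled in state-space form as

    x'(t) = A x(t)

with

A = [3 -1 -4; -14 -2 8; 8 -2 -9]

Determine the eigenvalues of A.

-4, -3, -1

det(sI - A) = s^3 - (tr A)s^2 + (M11 + M22 + M33)s - det A, where Mii is the 2×2 principal minor of A obtained by deleting row i and column i.
tr A = 3 + (-2) + (-9) = -8; M11 = (-2)·(-9) - 8·(-2) = 18 - (-16) = 34; M22 = 3·(-9) - (-4)·8 = -27 - (-32) = 5; M33 = 3·(-2) - (-1)·(-14) = -6 - 14 = -20; sum of minors = 19.
det A = 3·((-2)·(-9) - 8·(-2)) - (-1)·((-14)·(-9) - 8·8) + (-4)·((-14)·(-2) - (-2)·8) = 3·34 - (-1)·62 + (-4)·44 = -12.
So p(s) = det(sI - A) = s^3 + 8s^2 + 19s + 12.
Rational-root test: any integer root divides 12. Testing small divisors, s = -1 works: p(-1) = -1 + 8 + (-19) + 12 = 0, so (s + 1) is a factor.
Dividing, p(s) = (s + 1)(s^2 + 7s + 12).
Factor s^2 + 7s + 12: two numbers with sum -7 and product 12 are -3 and -4, so s^2 + 7s + 12 = (s + 3)(s + 4).
Hence p(s) = (s + 1) (s + 3) (s + 4), with roots -4, -3, -1.
All eigenvalues have negative real part, so the system is asymptotically stable.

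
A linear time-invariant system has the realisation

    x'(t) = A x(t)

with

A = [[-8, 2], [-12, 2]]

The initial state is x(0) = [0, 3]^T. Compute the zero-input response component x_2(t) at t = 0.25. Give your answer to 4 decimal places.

3.2515

det(sI - A) = s^2 - (tr A)s + det A, with tr A = (-8) + 2 = -6 and det A = (-8)·2 - 2·(-12) = -16 - (-24) = 8.
So p(s) = det(sI - A) = s^2 + 6s + 8.
Factor s^2 + 6s + 8: two numbers with sum -6 and product 8 are -2 and -4, so s^2 + 6s + 8 = (s + 2)(s + 4).
Hence p(s) = (s + 2) (s + 4), with roots -4, -2.
The eigenvalues -4, -2 are distinct and real, so A is diagonalisable and x(t) = e^{At} x(0) = V diag(e^{λ_i t}) V^{-1} x(0), where the columns of V are the eigenvectors.
λ = -4: A - (-4)I = [[-4, 2], [-12, 6]]. Row 1 gives (-4)·v1 + 2·v2 = 0, so take v_1 = [1, 2]^T.
λ = -2: A - (-2)I = [[-6, 2], [-12, 4]]. Row 1 gives (-6)·v1 + 2·v2 = 0, so take v_2 = [1, 3]^T.
V = [v_1 v_2] = [[1, 1], [2, 3]] has det V = 1, so V^{-1} = adj(V)/det V = [[3, -1], [-2, 1]].
Modal coordinates z(0) = V^{-1} x(0): 3·0 + (-1)·3 = -3; (-2)·0 + 1·3 = 3; so z(0) = [-3, 3]^T.
x_2(t) = Σ_i (v_i)_2 · z_i(0) · e^{λ_i t} (row 2 of V times the modal terms).
x_2(0.25) = 2·(-3)·e^{-4·0.25} + 3·3·e^{-2·0.25} = (-6)·0.367879 + 9·0.606531 = 3.2515.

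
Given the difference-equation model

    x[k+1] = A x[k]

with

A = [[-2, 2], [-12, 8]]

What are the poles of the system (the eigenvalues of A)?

det(zI - A) = z^2 - (tr A)z + det A, with tr A = (-2) + 8 = 6 and det A = (-2)·8 - 2·(-12) = -16 - (-24) = 8.
So p(z) = det(zI - A) = z^2 - 6z + 8.
Factor z^2 - 6z + 8: two numbers with sum 6 and product 8 are 4 and 2, so z^2 - 6z + 8 = (z - 4)(z - 2).
Hence p(z) = (z - 4) (z - 2), with roots 2, 4.

2, 4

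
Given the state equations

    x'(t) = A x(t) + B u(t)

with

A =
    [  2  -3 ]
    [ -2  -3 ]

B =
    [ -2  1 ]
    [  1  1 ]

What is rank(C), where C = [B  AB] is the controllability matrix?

2

AB = [[-7, -1], [1, -5]]
Controllability matrix C = [B  AB] = [[-2, 1, -7, -1], [1, 1, 1, -5]]
Take the 2×2 submatrix of C formed by columns 1, 2: [[-2, 1], [1, 1]]. Its determinant is (-2)·1 - 1·1 = -2 - 1 = -3 ≠ 0.
So rank(C) ≥ 2; since C has 2 rows, rank(C) = 2.
rank(C) = 2 = n, so the pair (A, B) is completely controllable.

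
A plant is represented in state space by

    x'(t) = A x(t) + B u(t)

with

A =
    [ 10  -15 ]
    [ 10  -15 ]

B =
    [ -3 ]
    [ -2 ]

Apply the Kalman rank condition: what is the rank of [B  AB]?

1

AB = [[0], [0]]
Controllability matrix C = [B  AB] = [[-3, 0], [-2, 0]]
Every column of C is a scalar multiple of column 1 = [-3, -2] (multipliers 1, 0), so the columns span a one-dimensional space.
C ≠ 0, hence rank(C) = 1.
rank(C) = 1 < n = 2, so the pair (A, B) is not completely controllable.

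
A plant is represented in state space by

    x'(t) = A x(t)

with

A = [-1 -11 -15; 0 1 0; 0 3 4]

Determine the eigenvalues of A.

-1, 1, 4

det(sI - A) = s^3 - (tr A)s^2 + (M11 + M22 + M33)s - det A, where Mii is the 2×2 principal minor of A obtained by deleting row i and column i.
tr A = (-1) + 1 + 4 = 4; M11 = 1·4 - 0·3 = 4 - 0 = 4; M22 = (-1)·4 - (-15)·0 = -4 - 0 = -4; M33 = (-1)·1 - (-11)·0 = -1 - 0 = -1; sum of minors = -1.
det A = (-1)·(1·4 - 0·3) - (-11)·(0·4 - 0·0) + (-15)·(0·3 - 1·0) = (-1)·4 - (-11)·0 + (-15)·0 = -4.
So p(s) = det(sI - A) = s^3 - 4s^2 - s + 4.
Rational-root test: any integer root divides 4. Testing small divisors, s = -1 works: p(-1) = -1 + (-4) + 1 + 4 = 0, so (s + 1) is a factor.
Dividing, p(s) = (s + 1)(s^2 - 5s + 4).
Factor s^2 - 5s + 4: two numbers with sum 5 and product 4 are 4 and 1, so s^2 - 5s + 4 = (s - 4)(s - 1).
Hence p(s) = (s - 4) (s - 1) (s + 1), with roots -1, 1, 4.
At least one eigenvalue has non-negative real part, so the system is not asymptotically stable.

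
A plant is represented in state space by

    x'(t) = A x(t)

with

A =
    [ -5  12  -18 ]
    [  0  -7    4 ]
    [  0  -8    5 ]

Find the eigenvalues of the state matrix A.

det(sI - A) = s^3 - (tr A)s^2 + (M11 + M22 + M33)s - det A, where Mii is the 2×2 principal minor of A obtained by deleting row i and column i.
tr A = (-5) + (-7) + 5 = -7; M11 = (-7)·5 - 4·(-8) = -35 - (-32) = -3; M22 = (-5)·5 - (-18)·0 = -25 - 0 = -25; M33 = (-5)·(-7) - 12·0 = 35 - 0 = 35; sum of minors = 7.
det A = (-5)·((-7)·5 - 4·(-8)) - 12·(0·5 - 4·0) + (-18)·(0·(-8) - (-7)·0) = (-5)·(-3) - 12·0 + (-18)·0 = 15.
So p(s) = det(sI - A) = s^3 + 7s^2 + 7s - 15.
Rational-root test: any integer root divides -15. Testing small divisors, s = 1 works: p(1) = 1 + 7 + 7 + (-15) = 0, so (s - 1) is a factor.
Dividing, p(s) = (s - 1)(s^2 + 8s + 15).
Factor s^2 + 8s + 15: two numbers with sum -8 and product 15 are -3 and -5, so s^2 + 8s + 15 = (s + 3)(s + 5).
Hence p(s) = (s - 1) (s + 3) (s + 5), with roots -5, -3, 1.
At least one eigenvalue has non-negative real part, so the system is not asymptotically stable.

-5, -3, 1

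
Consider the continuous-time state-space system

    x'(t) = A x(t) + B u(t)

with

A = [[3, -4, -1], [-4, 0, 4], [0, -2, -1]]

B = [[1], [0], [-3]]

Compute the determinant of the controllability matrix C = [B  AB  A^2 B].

AB = [[6], [-16], [3]]
A^2B = [[79], [-12], [29]]
Controllability matrix C = [B  AB  A^2B] = [[1, 6, 79], [0, -16, -12], [-3, 3, 29]]
Expanding along the first row, det(C) = 1·((-16)·29 - (-12)·3) - 6·(0·29 - (-12)·(-3)) + 79·(0·3 - (-16)·(-3)) = 1·(-428) - 6·(-36) + 79·(-48) = -4004
Since det(C) ≠ 0, rank(C) = 3 and the system is completely controllable.

-4004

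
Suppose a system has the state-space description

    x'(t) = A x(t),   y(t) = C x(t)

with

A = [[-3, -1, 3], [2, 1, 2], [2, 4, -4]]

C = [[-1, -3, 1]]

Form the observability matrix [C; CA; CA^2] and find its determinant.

-282

CA = [[-1, 2, -13]]
CA^2 = [[-19, -49, 53]]
Observability matrix O = [C; CA; CA^2] = [[-1, -3, 1], [-1, 2, -13], [-19, -49, 53]]
Expanding along the first row, det(O) = (-1)·(2·53 - (-13)·(-49)) - (-3)·((-1)·53 - (-13)·(-19)) + 1·((-1)·(-49) - 2·(-19)) = (-1)·(-531) - (-3)·(-300) + 1·87 = -282
Since det(O) ≠ 0, rank(O) = 3 and the system is completely observable.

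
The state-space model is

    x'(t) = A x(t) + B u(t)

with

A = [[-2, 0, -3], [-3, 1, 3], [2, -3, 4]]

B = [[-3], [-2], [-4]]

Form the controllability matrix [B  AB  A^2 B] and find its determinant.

AB = [[18], [-5], [-16]]
A^2B = [[12], [-107], [-13]]
Controllability matrix C = [B  AB  A^2B] = [[-3, 18, 12], [-2, -5, -107], [-4, -16, -13]]
Expanding along the first row, det(C) = (-3)·((-5)·(-13) - (-107)·(-16)) - 18·((-2)·(-13) - (-107)·(-4)) + 12·((-2)·(-16) - (-5)·(-4)) = (-3)·(-1647) - 18·(-402) + 12·12 = 12321
Since det(C) ≠ 0, rank(C) = 3 and the system is completely controllable.

12321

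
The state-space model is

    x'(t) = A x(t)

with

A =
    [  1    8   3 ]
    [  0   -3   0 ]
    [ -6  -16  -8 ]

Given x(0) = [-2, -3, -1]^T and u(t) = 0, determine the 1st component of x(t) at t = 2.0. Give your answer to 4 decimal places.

-0.1206

det(sI - A) = s^3 - (tr A)s^2 + (M11 + M22 + M33)s - det A, where Mii is the 2×2 principal minor of A obtained by deleting row i and column i.
tr A = 1 + (-3) + (-8) = -10; M11 = (-3)·(-8) - 0·(-16) = 24 - 0 = 24; M22 = 1·(-8) - 3·(-6) = -8 - (-18) = 10; M33 = 1·(-3) - 8·0 = -3 - 0 = -3; sum of minors = 31.
det A = 1·((-3)·(-8) - 0·(-16)) - 8·(0·(-8) - 0·(-6)) + 3·(0·(-16) - (-3)·(-6)) = 1·24 - 8·0 + 3·(-18) = -30.
So p(s) = det(sI - A) = s^3 + 10s^2 + 31s + 30.
Rational-root test: any integer root divides 30. Testing small divisors, s = -2 works: p(-2) = -8 + 40 + (-62) + 30 = 0, so (s + 2) is a factor.
Dividing, p(s) = (s + 2)(s^2 + 8s + 15).
Factor s^2 + 8s + 15: two numbers with sum -8 and product 15 are -3 and -5, so s^2 + 8s + 15 = (s + 3)(s + 5).
Hence p(s) = (s + 2) (s + 3) (s + 5), with roots -5, -3, -2.
The eigenvalues -5, -3, -2 are distinct and real, so A is diagonalisable and x(t) = e^{At} x(0) = V diag(e^{λ_i t}) V^{-1} x(0), where the columns of V are the eigenvectors.
λ = -5: A - (-5)I = [[6, 8, 3], [0, 2, 0], [-6, -16, -3]]. v must be orthogonal to every row; (row 1) × (row 2) = [-6, 0, 12], so take v_1 = [1, 0, -2]^T.
λ = -3: A - (-3)I = [[4, 8, 3], [0, 0, 0], [-6, -16, -5]]. v must be orthogonal to every row; (row 1) × (row 3) = [8, 2, -16], so take v_2 = [4, 1, -8]^T.
λ = -2: A - (-2)I = [[3, 8, 3], [0, -1, 0], [-6, -16, -6]]. v must be orthogonal to every row; (row 1) × (row 2) = [3, 0, -3], so take v_3 = [1, 0, -1]^T.
V = [v_1 v_2 v_3] = [[1, 4, 1], [0, 1, 0], [-2, -8, -1]] has det V = 1, so V^{-1} = adj(V)/det V = [[-1, -4, -1], [0, 1, 0], [2, 0, 1]].
Modal coordinates z(0) = V^{-1} x(0): (-1)·(-2) + (-4)·(-3) + (-1)·(-1) = 15; 0·(-2) + 1·(-3) + 0·(-1) = -3; 2·(-2) + 0·(-3) + 1·(-1) = -5; so z(0) = [15, -3, -5]^T.
x_1(t) = Σ_i (v_i)_1 · z_i(0) · e^{λ_i t} (row 1 of V times the modal terms).
x_1(2.0) = 1·15·e^{-5·2.0} + 4·(-3)·e^{-3·2.0} + 1·(-5)·e^{-2·2.0} = 15·0.00004540 + (-12)·0.00247875 + (-5)·0.01831564 = -0.1206.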